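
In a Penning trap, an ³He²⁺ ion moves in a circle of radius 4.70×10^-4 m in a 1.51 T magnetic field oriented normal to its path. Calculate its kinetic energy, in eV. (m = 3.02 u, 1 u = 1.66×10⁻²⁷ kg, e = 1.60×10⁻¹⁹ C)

v = qBr/m = (2×1.60×10^-19)(1.51)(4.70×10^-4) / (5.01×10^-27) = 4.53×10^4 m/s.
K = ½mv² = 0.5·(5.01×10^-27)·(4.53×10^4)² = 5.14×10^-18 J = 32.2 eV.

K ≈ 32.2 eV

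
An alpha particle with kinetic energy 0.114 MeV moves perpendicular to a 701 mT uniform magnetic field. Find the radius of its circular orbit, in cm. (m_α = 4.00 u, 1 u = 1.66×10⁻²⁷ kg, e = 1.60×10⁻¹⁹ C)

Convert the energy: K = 0.114 MeV = 1.82×10^-14 J.
v = √(2K/m) = √(2·1.82×10^-14/6.64×10^-27) = 2.34×10^6 m/s.
r = mv/(qB) = (6.64×10^-27)(2.34×10^6) / [(2×1.60×10^-19)(0.701)] = 0.0694 m.

r ≈ 6.94 cm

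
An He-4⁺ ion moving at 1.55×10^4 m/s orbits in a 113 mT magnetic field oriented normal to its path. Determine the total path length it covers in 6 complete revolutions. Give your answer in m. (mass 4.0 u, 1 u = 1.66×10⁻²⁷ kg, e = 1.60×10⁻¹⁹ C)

L ≈ 0.215 m

r = mv/(qB) = 5.69×10^-3 m, so one revolution covers 2πr = 0.0358 m.
In 6 revolutions: L = 6·2πr = 0.215 m.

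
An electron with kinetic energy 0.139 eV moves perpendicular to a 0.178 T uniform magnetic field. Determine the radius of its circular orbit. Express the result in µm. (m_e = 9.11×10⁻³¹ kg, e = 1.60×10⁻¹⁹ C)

Convert the energy: K = 0.139 eV = 2.22×10^-20 J.
v = √(2K/m) = √(2·2.22×10^-20/9.11×10^-31) = 2.21×10^5 m/s.
r = mv/(qB) = (9.11×10^-31)(2.21×10^5) / [(1×1.60×10^-19)(0.178)] = 7.07×10^-6 m.

r ≈ 7.07 µm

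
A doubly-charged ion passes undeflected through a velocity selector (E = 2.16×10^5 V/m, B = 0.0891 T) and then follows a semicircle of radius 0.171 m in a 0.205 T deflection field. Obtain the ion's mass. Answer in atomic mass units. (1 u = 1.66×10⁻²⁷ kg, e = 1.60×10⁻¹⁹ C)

v = E/B₁ = 2.42×10^6 m/s.
From r = mv/(qB₂), m = qB₂r/v = (2×1.60×10^-19)(0.205)(0.171) / (2.42×10^6) = 4.63×10^-27 kg.
In atomic mass units: m = 4.63×10^-27 / 1.66×10^-27 = 2.79 u.

m ≈ 2.79 u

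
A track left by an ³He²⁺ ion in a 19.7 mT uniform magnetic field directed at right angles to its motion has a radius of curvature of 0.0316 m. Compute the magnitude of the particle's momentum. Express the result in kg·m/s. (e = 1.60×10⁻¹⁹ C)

p ≈ 1.99×10^-22 kg·m/s

Since qvB = mv²/r, the momentum p = mv = qBr.
p = (2×1.60×10^-19)(0.0197)(0.0316) = 1.99×10^-22 kg·m/s.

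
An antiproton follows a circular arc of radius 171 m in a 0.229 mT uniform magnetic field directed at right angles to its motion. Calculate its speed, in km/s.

v ≈ 3750 km/s

From qvB = mv²/r, v = qBr/m.
v = (1×1.60×10^-19)(2.29×10^-4)(171) / (1.67×10^-27) = 3.75×10^6 m/s.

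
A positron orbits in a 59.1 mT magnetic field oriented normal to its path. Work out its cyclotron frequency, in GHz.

f = qB/(2πm) = (1×1.60×10^-19)(0.0591) / [2π(9.11×10^-31)] = 1.65×10^9 Hz.

f ≈ 1.65 GHz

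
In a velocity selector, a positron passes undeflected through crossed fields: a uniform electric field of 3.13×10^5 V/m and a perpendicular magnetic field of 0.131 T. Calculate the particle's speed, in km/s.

v ≈ 2390 km/s

For zero net force, qE = qvB, so v = E/B.
v = (3.13×10^5) / (0.131) = 2.39×10^6 m/s.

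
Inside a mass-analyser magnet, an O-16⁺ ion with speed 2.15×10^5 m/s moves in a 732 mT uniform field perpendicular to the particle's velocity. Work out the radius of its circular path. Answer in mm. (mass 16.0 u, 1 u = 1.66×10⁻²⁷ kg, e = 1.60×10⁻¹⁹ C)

The magnetic force provides the centripetal force: qvB = mv²/r, so r = mv/(qB).
r = (2.66×10^-26 kg)(2.15×10^5 m/s) / [(1×1.60×10^-19 C)(0.732 T)] = 0.0488 m.

r ≈ 48.8 mm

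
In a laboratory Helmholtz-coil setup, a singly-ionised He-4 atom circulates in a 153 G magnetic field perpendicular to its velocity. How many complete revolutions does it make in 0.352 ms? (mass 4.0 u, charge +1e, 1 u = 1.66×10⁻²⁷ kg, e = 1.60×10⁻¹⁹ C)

T = 2πm/(qB) = 2π(6.64×10^-27) / [(1×1.60×10^-19)(0.0153)] = 1.7043×10^-5 s.
N = t/T = 3.52×10^-4 / 1.7043×10^-5 ≈ 20.65, so 20 complete revolutions.

N = 20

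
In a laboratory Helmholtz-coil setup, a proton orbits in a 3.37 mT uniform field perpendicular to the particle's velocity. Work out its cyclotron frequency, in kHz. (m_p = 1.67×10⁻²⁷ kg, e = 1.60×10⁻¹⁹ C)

f ≈ 51.4 kHz

f = qB/(2πm) = (1×1.60×10^-19)(3.37×10^-3) / [2π(1.67×10^-27)] = 5.14×10^4 Hz.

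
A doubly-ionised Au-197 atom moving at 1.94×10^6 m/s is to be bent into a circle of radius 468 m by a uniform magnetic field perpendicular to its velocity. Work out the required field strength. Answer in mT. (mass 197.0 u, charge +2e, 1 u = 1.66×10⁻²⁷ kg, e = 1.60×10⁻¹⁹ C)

qvB = mv²/r gives B = mv/(qr).
B = (3.27×10^-25)(1.94×10^6) / [(2×1.60×10^-19)(468)] = 4.24×10^-3 T.

B ≈ 4.24 mT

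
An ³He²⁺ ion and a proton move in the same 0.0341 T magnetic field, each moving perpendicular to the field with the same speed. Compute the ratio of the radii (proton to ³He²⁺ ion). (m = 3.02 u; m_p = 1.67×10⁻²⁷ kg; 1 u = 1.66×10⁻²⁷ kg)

r = mv/(qB) ⇒ at equal v, r ∝ m/q.
r_{proton}/r_{³He²⁺ ion} = 0.666.

ratio ≈ 0.666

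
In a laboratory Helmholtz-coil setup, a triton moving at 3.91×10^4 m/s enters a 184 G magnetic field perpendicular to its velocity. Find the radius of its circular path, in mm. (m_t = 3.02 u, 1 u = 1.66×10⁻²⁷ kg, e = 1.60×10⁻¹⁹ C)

The magnetic force provides the centripetal force: qvB = mv²/r, so r = mv/(qB).
r = (5.01×10^-27 kg)(3.91×10^4 m/s) / [(1×1.60×10^-19 C)(0.0184 T)] = 0.0666 m.

r ≈ 66.6 mm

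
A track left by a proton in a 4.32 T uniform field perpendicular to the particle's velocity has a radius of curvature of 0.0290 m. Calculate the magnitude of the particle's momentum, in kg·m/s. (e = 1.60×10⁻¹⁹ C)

p ≈ 2.00×10^-20 kg·m/s

Since qvB = mv²/r, the momentum p = mv = qBr.
p = (1×1.60×10^-19)(4.32)(0.0290) = 2.00×10^-20 kg·m/s.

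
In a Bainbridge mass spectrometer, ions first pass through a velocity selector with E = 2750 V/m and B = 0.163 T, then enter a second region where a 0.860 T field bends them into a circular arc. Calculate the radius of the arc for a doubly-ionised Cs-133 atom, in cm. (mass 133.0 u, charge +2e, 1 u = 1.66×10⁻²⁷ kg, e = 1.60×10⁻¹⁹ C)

r ≈ 1.35 cm

The selector passes v = E/B = 2750/0.163 = 1.69×10^4 m/s.
In the deflection region, r = mv/(qB₂) = (2.21×10^-25)(1.69×10^4) / [(2×1.60×10^-19)(0.860)] = 0.0135 m.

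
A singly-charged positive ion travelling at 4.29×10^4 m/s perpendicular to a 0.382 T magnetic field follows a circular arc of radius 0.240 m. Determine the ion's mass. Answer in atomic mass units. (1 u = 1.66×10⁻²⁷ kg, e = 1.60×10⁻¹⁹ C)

m ≈ 206 u

qvB = mv²/r ⇒ m = qBr/v.
m = (1×1.60×10^-19)(0.382)(0.240) / (4.29×10^4) = 3.42×10^-25 kg = 206 u.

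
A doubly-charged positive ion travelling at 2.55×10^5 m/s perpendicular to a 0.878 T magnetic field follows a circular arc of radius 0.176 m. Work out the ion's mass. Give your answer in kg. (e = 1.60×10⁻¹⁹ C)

m ≈ 1.94×10^-25 kg

qvB = mv²/r ⇒ m = qBr/v.
m = (2×1.60×10^-19)(0.878)(0.176) / (2.55×10^5) = 1.94×10^-25 kg.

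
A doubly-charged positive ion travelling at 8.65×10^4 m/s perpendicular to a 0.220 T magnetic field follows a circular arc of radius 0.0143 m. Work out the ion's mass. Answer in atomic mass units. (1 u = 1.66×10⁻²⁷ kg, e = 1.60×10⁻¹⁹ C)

qvB = mv²/r ⇒ m = qBr/v.
m = (2×1.60×10^-19)(0.220)(0.0143) / (8.65×10^4) = 1.16×10^-26 kg = 7.01 u.

m ≈ 7.01 u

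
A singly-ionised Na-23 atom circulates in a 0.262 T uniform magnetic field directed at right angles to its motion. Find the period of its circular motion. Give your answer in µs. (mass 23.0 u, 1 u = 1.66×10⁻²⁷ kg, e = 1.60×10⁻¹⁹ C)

The cyclotron period is independent of speed: T = 2πm/(qB).
T = 2π(3.82×10^-26) / [(1×1.60×10^-19)(0.262)] = 5.72×10^-6 s.

T ≈ 5.72 µs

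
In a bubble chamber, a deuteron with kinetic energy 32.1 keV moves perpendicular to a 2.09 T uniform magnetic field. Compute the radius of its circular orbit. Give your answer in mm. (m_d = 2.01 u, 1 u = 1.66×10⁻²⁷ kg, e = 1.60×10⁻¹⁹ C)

r ≈ 17.5 mm

Convert the energy: K = 32.1 keV = 5.14×10^-15 J.
v = √(2K/m) = √(2·5.14×10^-15/3.34×10^-27) = 1.75×10^6 m/s.
r = mv/(qB) = (3.34×10^-27)(1.75×10^6) / [(1×1.60×10^-19)(2.09)] = 0.0175 m.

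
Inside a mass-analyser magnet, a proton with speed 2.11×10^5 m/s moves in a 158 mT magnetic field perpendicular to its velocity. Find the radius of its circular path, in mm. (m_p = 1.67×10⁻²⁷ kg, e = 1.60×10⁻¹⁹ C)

r ≈ 13.9 mm

The magnetic force provides the centripetal force: qvB = mv²/r, so r = mv/(qB).
r = (1.67×10^-27 kg)(2.11×10^5 m/s) / [(1×1.60×10^-19 C)(0.158 T)] = 0.0139 m.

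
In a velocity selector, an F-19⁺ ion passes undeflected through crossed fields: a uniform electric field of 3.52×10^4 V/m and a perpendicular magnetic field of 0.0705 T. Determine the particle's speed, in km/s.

For zero net force, qE = qvB, so v = E/B.
v = (3.52×10^4) / (0.0705) = 4.99×10^5 m/s.

v ≈ 499 km/s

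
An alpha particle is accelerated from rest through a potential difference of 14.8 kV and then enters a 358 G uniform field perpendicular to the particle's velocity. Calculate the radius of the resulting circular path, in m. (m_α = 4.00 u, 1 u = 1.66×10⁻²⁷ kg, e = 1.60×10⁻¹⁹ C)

The kinetic energy gained is K = qV = (2×1.60×10^-19)(1.48×10^4) = 4.74×10^-15 J.
v = √(2K/m) = 1.19×10^6 m/s.
r = mv/(qB) = (6.64×10^-27)(1.19×10^6) / [(2×1.60×10^-19)(0.0358)] = 0.692 m.

r ≈ 0.692 m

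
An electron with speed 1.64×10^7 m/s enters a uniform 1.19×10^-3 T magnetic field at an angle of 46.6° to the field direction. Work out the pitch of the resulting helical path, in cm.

pitch ≈ 33.9 cm

The velocity component along B is v∥ = v cos46.6° = 1.13×10^7 m/s.
The cyclotron period T = 2πm/(qB) = 3.01×10^-8 s is set by m, q, B alone.
Pitch = v∥·T = (1.13×10^7)(3.01×10^-8) = 0.339 m.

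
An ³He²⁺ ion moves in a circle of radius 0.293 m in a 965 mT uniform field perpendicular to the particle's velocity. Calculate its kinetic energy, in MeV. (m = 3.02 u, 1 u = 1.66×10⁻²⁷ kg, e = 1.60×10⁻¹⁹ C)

K ≈ 5.10 MeV

v = qBr/m = (2×1.60×10^-19)(0.965)(0.293) / (5.01×10^-27) = 1.80×10^7 m/s.
K = ½mv² = 0.5·(5.01×10^-27)·(1.80×10^7)² = 8.16×10^-13 J = 5.10 MeV.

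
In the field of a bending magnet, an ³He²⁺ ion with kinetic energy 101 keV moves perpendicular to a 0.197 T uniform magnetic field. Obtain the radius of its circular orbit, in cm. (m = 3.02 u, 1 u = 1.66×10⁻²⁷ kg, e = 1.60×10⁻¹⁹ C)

Convert the energy: K = 101 keV = 1.62×10^-14 J.
v = √(2K/m) = √(2·1.62×10^-14/5.01×10^-27) = 2.54×10^6 m/s.
r = mv/(qB) = (5.01×10^-27)(2.54×10^6) / [(2×1.60×10^-19)(0.197)] = 0.202 m.

r ≈ 20.2 cm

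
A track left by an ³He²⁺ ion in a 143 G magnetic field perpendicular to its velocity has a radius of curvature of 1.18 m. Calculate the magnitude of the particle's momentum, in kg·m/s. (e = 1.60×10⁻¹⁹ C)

p ≈ 5.40×10^-21 kg·m/s

Since qvB = mv²/r, the momentum p = mv = qBr.
p = (2×1.60×10^-19)(0.0143)(1.18) = 5.40×10^-21 kg·m/s.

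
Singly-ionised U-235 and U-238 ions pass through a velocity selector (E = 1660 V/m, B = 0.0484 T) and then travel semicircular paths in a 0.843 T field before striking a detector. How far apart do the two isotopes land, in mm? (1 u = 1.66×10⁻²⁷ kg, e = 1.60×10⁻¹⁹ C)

Δd ≈ 2.53 mm

Both emerge at v = E/B₁ = 3.43×10^4 m/s.
r = mv/(qB₂), so r₁ = 0.099195 m and r₂ = 0.10046 m, giving Δr = 1.27×10^-3 m.
After a semicircle each ion lands a diameter 2r from the entry slit, so the separation is 2Δr = 2.53×10^-3 m.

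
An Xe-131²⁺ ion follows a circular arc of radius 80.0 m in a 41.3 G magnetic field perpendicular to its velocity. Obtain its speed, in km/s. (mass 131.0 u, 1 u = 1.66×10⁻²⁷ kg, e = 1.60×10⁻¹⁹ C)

v ≈ 486 km/s

From qvB = mv²/r, v = qBr/m.
v = (2×1.60×10^-19)(4.13×10^-3)(80.0) / (2.17×10^-25) = 4.86×10^5 m/s.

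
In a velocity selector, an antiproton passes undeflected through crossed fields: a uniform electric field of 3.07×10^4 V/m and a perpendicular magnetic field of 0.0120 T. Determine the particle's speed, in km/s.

v ≈ 2560 km/s

For zero net force, qE = qvB, so v = E/B.
v = (3.07×10^4) / (0.0120) = 2.56×10^6 m/s.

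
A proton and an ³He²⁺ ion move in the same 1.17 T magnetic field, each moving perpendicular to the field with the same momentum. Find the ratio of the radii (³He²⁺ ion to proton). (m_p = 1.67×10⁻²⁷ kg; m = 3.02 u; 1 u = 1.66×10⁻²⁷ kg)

r = p/(qB) ⇒ at equal p, r ∝ 1/q.
r_{³He²⁺ ion}/r_{proton} = 0.500.

ratio ≈ 0.500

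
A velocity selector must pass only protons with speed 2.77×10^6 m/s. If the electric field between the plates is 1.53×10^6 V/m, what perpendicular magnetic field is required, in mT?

qE = qvB ⇒ B = E/v = (1.53×10^6) / (2.77×10^6) = 0.552 T.

B ≈ 552 mT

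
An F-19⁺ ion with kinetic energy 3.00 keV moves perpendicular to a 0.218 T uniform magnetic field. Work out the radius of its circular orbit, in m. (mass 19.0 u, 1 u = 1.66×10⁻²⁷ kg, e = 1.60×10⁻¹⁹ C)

r ≈ 0.158 m

Convert the energy: K = 3.00 keV = 4.80×10^-16 J.
v = √(2K/m) = √(2·4.80×10^-16/3.15×10^-26) = 1.74×10^5 m/s.
r = mv/(qB) = (3.15×10^-26)(1.74×10^5) / [(1×1.60×10^-19)(0.218)] = 0.158 m.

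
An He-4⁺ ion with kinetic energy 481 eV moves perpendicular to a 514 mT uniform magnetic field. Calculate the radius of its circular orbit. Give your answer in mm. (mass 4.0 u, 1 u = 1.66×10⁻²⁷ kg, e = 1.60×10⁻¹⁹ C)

Convert the energy: K = 481 eV = 7.70×10^-17 J.
v = √(2K/m) = √(2·7.70×10^-17/6.64×10^-27) = 1.52×10^5 m/s.
r = mv/(qB) = (6.64×10^-27)(1.52×10^5) / [(1×1.60×10^-19)(0.514)] = 0.0123 m.

r ≈ 12.3 mm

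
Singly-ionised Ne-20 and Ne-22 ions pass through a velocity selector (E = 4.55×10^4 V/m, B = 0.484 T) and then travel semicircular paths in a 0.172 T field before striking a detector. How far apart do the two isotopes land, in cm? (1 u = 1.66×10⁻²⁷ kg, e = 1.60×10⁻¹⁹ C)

Both emerge at v = E/B₁ = 9.40×10^4 m/s.
r = mv/(qB₂), so r₁ = 0.1134 m and r₂ = 0.1248 m, giving Δr = 0.0113 m.
After a semicircle each ion lands a diameter 2r from the entry slit, so the separation is 2Δr = 0.0227 m.

Δd ≈ 2.27 cm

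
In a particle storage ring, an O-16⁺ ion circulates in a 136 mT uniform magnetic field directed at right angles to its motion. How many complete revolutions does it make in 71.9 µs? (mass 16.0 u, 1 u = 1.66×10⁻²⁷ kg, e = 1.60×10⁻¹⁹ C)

N = 9

T = 2πm/(qB) = 2π(2.656×10^-26) / [(1×1.60×10^-19)(0.136)] = 7.6692×10^-6 s.
N = t/T = 7.19×10^-5 / 7.6692×10^-6 ≈ 9.38, so 9 complete revolutions.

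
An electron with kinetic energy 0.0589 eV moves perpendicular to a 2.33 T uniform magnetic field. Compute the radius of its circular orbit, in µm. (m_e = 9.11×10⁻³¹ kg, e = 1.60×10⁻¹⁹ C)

Convert the energy: K = 0.0589 eV = 9.42×10^-21 J.
v = √(2K/m) = √(2·9.42×10^-21/9.11×10^-31) = 1.44×10^5 m/s.
r = mv/(qB) = (9.11×10^-31)(1.44×10^5) / [(1×1.60×10^-19)(2.33)] = 3.51×10^-7 m.

r ≈ 0.351 µm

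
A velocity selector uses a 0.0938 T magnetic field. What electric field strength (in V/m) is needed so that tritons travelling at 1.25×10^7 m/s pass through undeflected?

qE = qvB ⇒ E = vB = (1.25×10^7)(0.0938) = 1.17×10^6 V/m.

E ≈ 1.17×10^6 V/m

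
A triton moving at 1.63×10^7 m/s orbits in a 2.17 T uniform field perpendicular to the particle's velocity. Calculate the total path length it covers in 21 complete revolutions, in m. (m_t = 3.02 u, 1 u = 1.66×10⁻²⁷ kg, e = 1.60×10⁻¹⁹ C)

r = mv/(qB) = 0.235 m, so one revolution covers 2πr = 1.48 m.
In 21 revolutions: L = 21·2πr = 31.1 m.

L ≈ 31.1 m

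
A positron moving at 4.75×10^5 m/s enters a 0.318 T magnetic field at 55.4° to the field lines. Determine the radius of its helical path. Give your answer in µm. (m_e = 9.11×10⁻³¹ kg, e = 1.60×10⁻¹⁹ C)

r ≈ 7.00 µm

Only the perpendicular component v⊥ = v sin55.4° = 3.91×10^5 m/s is bent by the field.
r = m v⊥ /(qB) = (9.11×10^-31)(3.91×10^5) / [(1×1.60×10^-19)(0.318)] = 7.00×10^-6 m.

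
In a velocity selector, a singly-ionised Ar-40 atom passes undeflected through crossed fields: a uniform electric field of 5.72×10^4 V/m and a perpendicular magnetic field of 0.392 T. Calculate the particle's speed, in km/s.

v ≈ 146 km/s

For zero net force, qE = qvB, so v = E/B.
v = (5.72×10^4) / (0.392) = 1.46×10^5 m/s.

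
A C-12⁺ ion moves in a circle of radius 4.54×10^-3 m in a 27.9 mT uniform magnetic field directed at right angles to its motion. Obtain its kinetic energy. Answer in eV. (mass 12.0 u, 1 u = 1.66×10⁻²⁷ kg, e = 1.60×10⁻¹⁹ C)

v = qBr/m = (1×1.60×10^-19)(0.0279)(4.54×10^-3) / (1.99×10^-26) = 1020 m/s.
K = ½mv² = 0.5·(1.99×10^-26)·(1020)² = 1.03×10^-20 J = 0.0644 eV.

K ≈ 0.0644 eV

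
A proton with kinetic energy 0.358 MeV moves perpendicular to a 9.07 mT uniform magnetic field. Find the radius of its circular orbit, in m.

Convert the energy: K = 0.358 MeV = 5.73×10^-14 J.
v = √(2K/m) = √(2·5.73×10^-14/1.67×10^-27) = 8.28×10^6 m/s.
r = mv/(qB) = (1.67×10^-27)(8.28×10^6) / [(1×1.60×10^-19)(9.07×10^-3)] = 9.53 m.

r ≈ 9.53 m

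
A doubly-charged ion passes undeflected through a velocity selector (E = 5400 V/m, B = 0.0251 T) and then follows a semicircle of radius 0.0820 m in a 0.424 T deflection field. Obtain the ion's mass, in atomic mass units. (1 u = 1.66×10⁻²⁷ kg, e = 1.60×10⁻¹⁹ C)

m ≈ 31.2 u

v = E/B₁ = 2.15×10^5 m/s.
From r = mv/(qB₂), m = qB₂r/v = (2×1.60×10^-19)(0.424)(0.0820) / (2.15×10^5) = 5.17×10^-26 kg.
In atomic mass units: m = 5.17×10^-26 / 1.66×10^-27 = 31.2 u.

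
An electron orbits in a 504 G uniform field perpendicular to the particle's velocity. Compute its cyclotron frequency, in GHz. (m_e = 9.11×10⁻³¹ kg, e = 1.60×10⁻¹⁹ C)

f ≈ 1.41 GHz

f = qB/(2πm) = (1×1.60×10^-19)(0.0504) / [2π(9.11×10^-31)] = 1.41×10^9 Hz.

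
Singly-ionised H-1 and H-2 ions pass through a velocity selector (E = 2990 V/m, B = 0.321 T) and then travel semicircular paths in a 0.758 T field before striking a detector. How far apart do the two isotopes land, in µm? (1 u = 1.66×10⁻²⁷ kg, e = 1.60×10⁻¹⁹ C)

Δd ≈ 255 µm

Both emerge at v = E/B₁ = 9310 m/s.
r = mv/(qB₂), so r₁ = 1.27×10^-4 m and r₂ = 2.55×10^-4 m, giving Δr = 1.27×10^-4 m.
After a semicircle each ion lands a diameter 2r from the entry slit, so the separation is 2Δr = 2.55×10^-4 m.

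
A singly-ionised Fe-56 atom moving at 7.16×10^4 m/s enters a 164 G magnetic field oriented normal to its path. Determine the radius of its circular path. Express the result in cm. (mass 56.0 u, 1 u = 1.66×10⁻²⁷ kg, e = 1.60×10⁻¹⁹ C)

r ≈ 254 cm

The magnetic force provides the centripetal force: qvB = mv²/r, so r = mv/(qB).
r = (9.30×10^-26 kg)(7.16×10^4 m/s) / [(1×1.60×10^-19 C)(0.0164 T)] = 2.54 m.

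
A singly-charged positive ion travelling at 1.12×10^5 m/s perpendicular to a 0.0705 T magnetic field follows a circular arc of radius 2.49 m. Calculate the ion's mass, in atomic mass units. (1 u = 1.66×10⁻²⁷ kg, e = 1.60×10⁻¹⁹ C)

qvB = mv²/r ⇒ m = qBr/v.
m = (1×1.60×10^-19)(0.0705)(2.49) / (1.12×10^5) = 2.51×10^-25 kg = 151 u.

m ≈ 151 u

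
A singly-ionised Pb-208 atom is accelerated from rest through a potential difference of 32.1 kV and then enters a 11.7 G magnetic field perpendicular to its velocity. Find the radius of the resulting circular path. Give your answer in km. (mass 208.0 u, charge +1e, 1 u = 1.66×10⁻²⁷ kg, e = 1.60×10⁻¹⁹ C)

r ≈ 0.318 km

The kinetic energy gained is K = qV = (1×1.60×10^-19)(3.21×10^4) = 5.14×10^-15 J.
v = √(2K/m) = 1.72×10^5 m/s.
r = mv/(qB) = (3.45×10^-25)(1.72×10^5) / [(1×1.60×10^-19)(1.17×10^-3)] = 318 m.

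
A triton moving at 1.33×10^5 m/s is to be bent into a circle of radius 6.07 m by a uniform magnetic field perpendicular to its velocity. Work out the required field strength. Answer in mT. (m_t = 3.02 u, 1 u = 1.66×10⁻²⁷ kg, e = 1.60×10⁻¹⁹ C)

B ≈ 0.687 mT

qvB = mv²/r gives B = mv/(qr).
B = (5.01×10^-27)(1.33×10^5) / [(1×1.60×10^-19)(6.07)] = 6.87×10^-4 T.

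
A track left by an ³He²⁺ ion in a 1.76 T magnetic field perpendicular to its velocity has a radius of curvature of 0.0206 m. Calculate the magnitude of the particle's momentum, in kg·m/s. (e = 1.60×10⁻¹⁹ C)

p ≈ 1.16×10^-20 kg·m/s

Since qvB = mv²/r, the momentum p = mv = qBr.
p = (2×1.60×10^-19)(1.76)(0.0206) = 1.16×10^-20 kg·m/s.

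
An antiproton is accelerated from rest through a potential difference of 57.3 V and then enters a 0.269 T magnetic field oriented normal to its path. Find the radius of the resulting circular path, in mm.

The kinetic energy gained is K = qV = (1×1.60×10^-19)(57.3) = 9.17×10^-18 J.
v = √(2K/m) = 1.05×10^5 m/s.
r = mv/(qB) = (1.67×10^-27)(1.05×10^5) / [(1×1.60×10^-19)(0.269)] = 4.07×10^-3 m.

r ≈ 4.07 mm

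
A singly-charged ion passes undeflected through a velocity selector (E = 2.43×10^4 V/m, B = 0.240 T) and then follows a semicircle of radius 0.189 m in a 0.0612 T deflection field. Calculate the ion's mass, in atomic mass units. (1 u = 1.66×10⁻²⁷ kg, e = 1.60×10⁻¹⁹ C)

v = E/B₁ = 1.01×10^5 m/s.
From r = mv/(qB₂), m = qB₂r/v = (1×1.60×10^-19)(0.0612)(0.189) / (1.01×10^5) = 1.83×10^-26 kg.
In atomic mass units: m = 1.83×10^-26 / 1.66×10^-27 = 11.0 u.

m ≈ 11.0 u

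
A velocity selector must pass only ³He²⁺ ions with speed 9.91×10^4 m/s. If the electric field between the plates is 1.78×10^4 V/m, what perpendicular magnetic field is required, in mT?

B ≈ 180 mT

qE = qvB ⇒ B = E/v = (1.78×10^4) / (9.91×10^4) = 0.180 T.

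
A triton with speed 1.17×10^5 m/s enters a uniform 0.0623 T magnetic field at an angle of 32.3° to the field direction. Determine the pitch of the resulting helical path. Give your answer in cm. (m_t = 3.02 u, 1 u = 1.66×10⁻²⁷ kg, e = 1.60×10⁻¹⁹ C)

pitch ≈ 31.3 cm

The velocity component along B is v∥ = v cos32.3° = 9.89×10^4 m/s.
The cyclotron period T = 2πm/(qB) = 3.16×10^-6 s is set by m, q, B alone.
Pitch = v∥·T = (9.89×10^4)(3.16×10^-6) = 0.313 m.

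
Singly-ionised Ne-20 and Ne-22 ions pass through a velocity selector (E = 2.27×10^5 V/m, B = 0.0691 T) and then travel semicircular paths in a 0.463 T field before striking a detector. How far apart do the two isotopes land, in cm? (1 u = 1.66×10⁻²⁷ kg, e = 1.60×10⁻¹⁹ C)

Δd ≈ 29.4 cm

Both emerge at v = E/B₁ = 3.29×10^6 m/s.
r = mv/(qB₂), so r₁ = 1.472 m and r₂ = 1.619 m, giving Δr = 0.147 m.
After a semicircle each ion lands a diameter 2r from the entry slit, so the separation is 2Δr = 0.294 m.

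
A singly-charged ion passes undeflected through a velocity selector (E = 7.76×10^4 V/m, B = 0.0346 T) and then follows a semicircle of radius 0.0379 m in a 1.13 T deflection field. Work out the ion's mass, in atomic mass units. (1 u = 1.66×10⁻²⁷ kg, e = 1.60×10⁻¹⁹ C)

v = E/B₁ = 2.24×10^6 m/s.
From r = mv/(qB₂), m = qB₂r/v = (1×1.60×10^-19)(1.13)(0.0379) / (2.24×10^6) = 3.06×10^-27 kg.
In atomic mass units: m = 3.06×10^-27 / 1.66×10^-27 = 1.84 u.

m ≈ 1.84 u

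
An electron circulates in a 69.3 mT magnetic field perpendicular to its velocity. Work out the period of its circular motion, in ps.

The cyclotron period is independent of speed: T = 2πm/(qB).
T = 2π(9.11×10^-31) / [(1×1.60×10^-19)(0.0693)] = 5.16×10^-10 s.

T ≈ 516 ps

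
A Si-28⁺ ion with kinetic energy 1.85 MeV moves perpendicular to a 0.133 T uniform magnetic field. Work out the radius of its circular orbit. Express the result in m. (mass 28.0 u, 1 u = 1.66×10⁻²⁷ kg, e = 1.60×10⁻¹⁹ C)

r ≈ 7.80 m

Convert the energy: K = 1.85 MeV = 2.96×10^-13 J.
v = √(2K/m) = √(2·2.96×10^-13/4.65×10^-26) = 3.57×10^6 m/s.
r = mv/(qB) = (4.65×10^-26)(3.57×10^6) / [(1×1.60×10^-19)(0.133)] = 7.80 m.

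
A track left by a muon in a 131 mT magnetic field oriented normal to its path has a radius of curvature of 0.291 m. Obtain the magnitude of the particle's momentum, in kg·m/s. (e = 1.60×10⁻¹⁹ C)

p ≈ 6.10×10^-21 kg·m/s

Since qvB = mv²/r, the momentum p = mv = qBr.
p = (1×1.60×10^-19)(0.131)(0.291) = 6.10×10^-21 kg·m/s.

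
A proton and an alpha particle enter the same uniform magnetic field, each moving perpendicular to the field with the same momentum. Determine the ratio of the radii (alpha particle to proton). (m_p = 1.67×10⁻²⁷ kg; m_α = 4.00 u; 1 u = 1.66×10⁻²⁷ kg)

ratio ≈ 0.500

r = p/(qB) ⇒ at equal p, r ∝ 1/q.
r_{alpha particle}/r_{proton} = 0.500.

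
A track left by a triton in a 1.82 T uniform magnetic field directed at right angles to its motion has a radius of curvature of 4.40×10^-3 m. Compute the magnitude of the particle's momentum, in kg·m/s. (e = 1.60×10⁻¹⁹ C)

Since qvB = mv²/r, the momentum p = mv = qBr.
p = (1×1.60×10^-19)(1.82)(4.40×10^-3) = 1.28×10^-21 kg·m/s.

p ≈ 1.28×10^-21 kg·m/s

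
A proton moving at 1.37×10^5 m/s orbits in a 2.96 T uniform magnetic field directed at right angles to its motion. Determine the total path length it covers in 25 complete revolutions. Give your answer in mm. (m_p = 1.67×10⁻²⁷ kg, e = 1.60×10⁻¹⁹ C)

r = mv/(qB) = 4.83×10^-4 m, so one revolution covers 2πr = 3.04×10^-3 m.
In 25 revolutions: L = 25·2πr = 0.0759 m.

L ≈ 75.9 mm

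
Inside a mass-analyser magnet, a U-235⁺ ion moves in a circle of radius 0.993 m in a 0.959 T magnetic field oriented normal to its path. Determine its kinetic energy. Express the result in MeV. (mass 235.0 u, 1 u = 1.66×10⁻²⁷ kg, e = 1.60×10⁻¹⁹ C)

K ≈ 0.186 MeV

v = qBr/m = (1×1.60×10^-19)(0.959)(0.993) / (3.90×10^-25) = 3.91×10^5 m/s.
K = ½mv² = 0.5·(3.90×10^-25)·(3.91×10^5)² = 2.98×10^-14 J = 0.186 MeV.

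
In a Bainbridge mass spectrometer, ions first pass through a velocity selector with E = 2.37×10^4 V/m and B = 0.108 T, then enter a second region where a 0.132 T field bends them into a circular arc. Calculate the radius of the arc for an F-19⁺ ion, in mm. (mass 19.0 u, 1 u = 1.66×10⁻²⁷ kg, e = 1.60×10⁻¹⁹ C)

The selector passes v = E/B = 2.37×10^4/0.108 = 2.19×10^5 m/s.
In the deflection region, r = mv/(qB₂) = (3.15×10^-26)(2.19×10^5) / [(1×1.60×10^-19)(0.132)] = 0.328 m.

r ≈ 328 mm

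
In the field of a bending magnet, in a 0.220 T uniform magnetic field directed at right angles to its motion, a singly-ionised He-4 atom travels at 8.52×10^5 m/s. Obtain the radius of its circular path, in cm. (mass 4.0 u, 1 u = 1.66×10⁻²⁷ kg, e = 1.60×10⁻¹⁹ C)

The magnetic force provides the centripetal force: qvB = mv²/r, so r = mv/(qB).
r = (6.64×10^-27 kg)(8.52×10^5 m/s) / [(1×1.60×10^-19 C)(0.220 T)] = 0.161 m.

r ≈ 16.1 cm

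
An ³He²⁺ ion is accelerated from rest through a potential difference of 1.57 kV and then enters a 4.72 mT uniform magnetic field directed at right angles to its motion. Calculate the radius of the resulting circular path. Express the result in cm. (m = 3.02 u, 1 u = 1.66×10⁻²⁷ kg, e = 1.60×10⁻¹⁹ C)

r ≈ 149 cm

The kinetic energy gained is K = qV = (2×1.60×10^-19)(1570) = 5.02×10^-16 J.
v = √(2K/m) = 4.48×10^5 m/s.
r = mv/(qB) = (5.01×10^-27)(4.48×10^5) / [(2×1.60×10^-19)(4.72×10^-3)] = 1.49 m.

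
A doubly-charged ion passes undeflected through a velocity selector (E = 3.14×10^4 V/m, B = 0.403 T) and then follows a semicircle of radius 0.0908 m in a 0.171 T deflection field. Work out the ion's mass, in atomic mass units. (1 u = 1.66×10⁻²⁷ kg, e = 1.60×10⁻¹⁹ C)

v = E/B₁ = 7.79×10^4 m/s.
From r = mv/(qB₂), m = qB₂r/v = (2×1.60×10^-19)(0.171)(0.0908) / (7.79×10^4) = 6.38×10^-26 kg.
In atomic mass units: m = 6.38×10^-26 / 1.66×10^-27 = 38.4 u.

m ≈ 38.4 u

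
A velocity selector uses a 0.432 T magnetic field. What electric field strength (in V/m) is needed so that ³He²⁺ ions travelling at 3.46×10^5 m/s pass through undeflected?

E ≈ 1.49×10^5 V/m

qE = qvB ⇒ E = vB = (3.46×10^5)(0.432) = 1.49×10^5 V/m.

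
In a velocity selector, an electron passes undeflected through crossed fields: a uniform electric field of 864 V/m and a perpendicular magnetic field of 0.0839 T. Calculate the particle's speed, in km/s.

For zero net force, qE = qvB, so v = E/B.
v = (864) / (0.0839) = 1.03×10^4 m/s.

v ≈ 10.3 km/s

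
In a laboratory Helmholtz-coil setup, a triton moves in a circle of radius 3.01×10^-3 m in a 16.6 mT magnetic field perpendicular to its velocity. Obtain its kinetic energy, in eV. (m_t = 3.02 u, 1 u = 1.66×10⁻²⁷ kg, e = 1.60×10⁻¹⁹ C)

K ≈ 0.0398 eV

v = qBr/m = (1×1.60×10^-19)(0.0166)(3.01×10^-3) / (5.01×10^-27) = 1590 m/s.
K = ½mv² = 0.5·(5.01×10^-27)·(1590)² = 6.37×10^-21 J = 0.0398 eV.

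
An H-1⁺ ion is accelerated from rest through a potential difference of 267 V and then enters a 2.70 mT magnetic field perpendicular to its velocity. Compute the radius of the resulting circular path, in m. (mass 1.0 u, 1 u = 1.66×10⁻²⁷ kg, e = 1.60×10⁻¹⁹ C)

The kinetic energy gained is K = qV = (1×1.60×10^-19)(267) = 4.27×10^-17 J.
v = √(2K/m) = 2.27×10^5 m/s.
r = mv/(qB) = (1.66×10^-27)(2.27×10^5) / [(1×1.60×10^-19)(2.70×10^-3)] = 0.872 m.

r ≈ 0.872 m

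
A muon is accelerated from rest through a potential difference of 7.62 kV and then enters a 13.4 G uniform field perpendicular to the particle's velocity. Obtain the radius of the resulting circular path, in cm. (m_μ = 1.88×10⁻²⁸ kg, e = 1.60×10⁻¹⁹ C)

r ≈ 316 cm

The kinetic energy gained is K = qV = (1×1.60×10^-19)(7620) = 1.22×10^-15 J.
v = √(2K/m) = 3.60×10^6 m/s.
r = mv/(qB) = (1.88×10^-28)(3.60×10^6) / [(1×1.60×10^-19)(1.34×10^-3)] = 3.16 m.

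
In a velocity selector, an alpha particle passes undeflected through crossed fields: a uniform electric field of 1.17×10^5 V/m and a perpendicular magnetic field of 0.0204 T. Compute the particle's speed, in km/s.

v ≈ 5740 km/s

For zero net force, qE = qvB, so v = E/B.
v = (1.17×10^5) / (0.0204) = 5.74×10^6 m/s.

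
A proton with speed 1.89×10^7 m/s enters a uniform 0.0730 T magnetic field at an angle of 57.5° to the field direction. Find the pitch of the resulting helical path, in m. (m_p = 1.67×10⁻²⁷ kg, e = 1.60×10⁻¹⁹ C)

The velocity component along B is v∥ = v cos57.5° = 1.02×10^7 m/s.
The cyclotron period T = 2πm/(qB) = 8.98×10^-7 s is set by m, q, B alone.
Pitch = v∥·T = (1.02×10^7)(8.98×10^-7) = 9.12 m.

pitch ≈ 9.12 m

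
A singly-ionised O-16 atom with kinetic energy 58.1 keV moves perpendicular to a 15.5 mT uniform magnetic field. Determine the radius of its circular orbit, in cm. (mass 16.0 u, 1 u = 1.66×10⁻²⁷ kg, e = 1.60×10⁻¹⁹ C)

Convert the energy: K = 58.1 keV = 9.30×10^-15 J.
v = √(2K/m) = √(2·9.30×10^-15/2.66×10^-26) = 8.37×10^5 m/s.
r = mv/(qB) = (2.66×10^-26)(8.37×10^5) / [(1×1.60×10^-19)(0.0155)] = 8.96 m.

r ≈ 896 cm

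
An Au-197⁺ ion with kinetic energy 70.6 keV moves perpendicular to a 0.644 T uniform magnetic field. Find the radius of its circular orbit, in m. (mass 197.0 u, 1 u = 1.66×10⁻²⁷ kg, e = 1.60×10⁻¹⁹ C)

r ≈ 0.834 m

Convert the energy: K = 70.6 keV = 1.13×10^-14 J.
v = √(2K/m) = √(2·1.13×10^-14/3.27×10^-25) = 2.63×10^5 m/s.
r = mv/(qB) = (3.27×10^-25)(2.63×10^5) / [(1×1.60×10^-19)(0.644)] = 0.834 m.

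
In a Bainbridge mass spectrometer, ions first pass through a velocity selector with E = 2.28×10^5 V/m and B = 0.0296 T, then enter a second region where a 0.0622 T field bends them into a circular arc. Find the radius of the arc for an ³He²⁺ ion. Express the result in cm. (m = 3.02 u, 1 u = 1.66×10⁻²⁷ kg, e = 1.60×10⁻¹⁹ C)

r ≈ 194 cm

The selector passes v = E/B = 2.28×10^5/0.0296 = 7.70×10^6 m/s.
In the deflection region, r = mv/(qB₂) = (5.01×10^-27)(7.70×10^6) / [(2×1.60×10^-19)(0.0622)] = 1.94 m.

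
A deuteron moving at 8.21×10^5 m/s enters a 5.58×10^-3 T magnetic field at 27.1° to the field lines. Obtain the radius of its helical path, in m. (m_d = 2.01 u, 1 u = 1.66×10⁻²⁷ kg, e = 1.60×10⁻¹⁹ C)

Only the perpendicular component v⊥ = v sin27.1° = 3.74×10^5 m/s is bent by the field.
r = m v⊥ /(qB) = (3.34×10^-27)(3.74×10^5) / [(1×1.60×10^-19)(5.58×10^-3)] = 1.40 m.

r ≈ 1.40 m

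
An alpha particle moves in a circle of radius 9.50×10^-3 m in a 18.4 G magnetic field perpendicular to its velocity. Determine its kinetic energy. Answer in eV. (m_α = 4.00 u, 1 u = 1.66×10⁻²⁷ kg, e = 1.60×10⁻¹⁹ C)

v = qBr/m = (2×1.60×10^-19)(1.84×10^-3)(9.50×10^-3) / (6.64×10^-27) = 842 m/s.
K = ½mv² = 0.5·(6.64×10^-27)·(842)² = 2.36×10^-21 J = 0.0147 eV.

K ≈ 0.0147 eV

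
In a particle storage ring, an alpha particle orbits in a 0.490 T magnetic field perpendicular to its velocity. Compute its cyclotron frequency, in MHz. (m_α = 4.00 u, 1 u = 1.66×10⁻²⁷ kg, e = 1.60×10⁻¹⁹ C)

f ≈ 3.76 MHz

f = qB/(2πm) = (2×1.60×10^-19)(0.490) / [2π(6.64×10^-27)] = 3.76×10^6 Hz.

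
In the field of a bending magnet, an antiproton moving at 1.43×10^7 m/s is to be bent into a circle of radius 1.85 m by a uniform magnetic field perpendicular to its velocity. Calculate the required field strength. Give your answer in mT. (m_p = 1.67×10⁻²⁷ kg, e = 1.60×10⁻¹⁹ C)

B ≈ 80.7 mT

qvB = mv²/r gives B = mv/(qr).
B = (1.67×10^-27)(1.43×10^7) / [(1×1.60×10^-19)(1.85)] = 0.0807 T.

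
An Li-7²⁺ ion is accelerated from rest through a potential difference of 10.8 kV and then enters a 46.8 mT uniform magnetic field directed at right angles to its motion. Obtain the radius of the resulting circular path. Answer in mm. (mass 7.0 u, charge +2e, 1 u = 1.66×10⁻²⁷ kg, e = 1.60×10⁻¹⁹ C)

r ≈ 598 mm

The kinetic energy gained is K = qV = (2×1.60×10^-19)(1.08×10^4) = 3.46×10^-15 J.
v = √(2K/m) = 7.71×10^5 m/s.
r = mv/(qB) = (1.16×10^-26)(7.71×10^5) / [(2×1.60×10^-19)(0.0468)] = 0.598 m.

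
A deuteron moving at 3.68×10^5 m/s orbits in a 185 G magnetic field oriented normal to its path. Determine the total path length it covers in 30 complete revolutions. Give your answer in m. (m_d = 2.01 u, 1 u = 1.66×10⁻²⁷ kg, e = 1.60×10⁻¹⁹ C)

L ≈ 78.2 m

r = mv/(qB) = 0.415 m, so one revolution covers 2πr = 2.61 m.
In 30 revolutions: L = 30·2πr = 78.2 m.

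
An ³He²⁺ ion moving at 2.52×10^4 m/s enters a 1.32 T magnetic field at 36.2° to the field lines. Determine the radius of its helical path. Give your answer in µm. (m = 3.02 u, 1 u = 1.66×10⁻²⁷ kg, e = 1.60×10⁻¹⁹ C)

Only the perpendicular component v⊥ = v sin36.2° = 1.49×10^4 m/s is bent by the field.
r = m v⊥ /(qB) = (5.01×10^-27)(1.49×10^4) / [(2×1.60×10^-19)(1.32)] = 1.77×10^-4 m.

r ≈ 177 µm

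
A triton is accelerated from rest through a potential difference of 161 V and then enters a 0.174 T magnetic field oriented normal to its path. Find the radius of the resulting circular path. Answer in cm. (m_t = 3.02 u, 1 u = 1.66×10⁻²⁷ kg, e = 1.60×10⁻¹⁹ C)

The kinetic energy gained is K = qV = (1×1.60×10^-19)(161) = 2.58×10^-17 J.
v = √(2K/m) = 1.01×10^5 m/s.
r = mv/(qB) = (5.01×10^-27)(1.01×10^5) / [(1×1.60×10^-19)(0.174)] = 0.0183 m.

r ≈ 1.83 cm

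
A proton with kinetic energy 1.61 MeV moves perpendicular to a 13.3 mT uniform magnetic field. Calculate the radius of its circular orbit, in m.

Convert the energy: K = 1.61 MeV = 2.58×10^-13 J.
v = √(2K/m) = √(2·2.58×10^-13/1.67×10^-27) = 1.76×10^7 m/s.
r = mv/(qB) = (1.67×10^-27)(1.76×10^7) / [(1×1.60×10^-19)(0.0133)] = 13.8 m.

r ≈ 13.8 m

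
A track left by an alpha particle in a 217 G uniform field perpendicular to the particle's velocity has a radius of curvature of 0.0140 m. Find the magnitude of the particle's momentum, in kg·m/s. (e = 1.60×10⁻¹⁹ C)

p ≈ 9.72×10^-23 kg·m/s

Since qvB = mv²/r, the momentum p = mv = qBr.
p = (2×1.60×10^-19)(0.0217)(0.0140) = 9.72×10^-23 kg·m/s.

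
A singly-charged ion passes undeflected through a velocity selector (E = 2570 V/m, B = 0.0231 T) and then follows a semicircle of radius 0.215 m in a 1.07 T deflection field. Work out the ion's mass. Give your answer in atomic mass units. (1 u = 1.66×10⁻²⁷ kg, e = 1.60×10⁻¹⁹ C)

v = E/B₁ = 1.11×10^5 m/s.
From r = mv/(qB₂), m = qB₂r/v = (1×1.60×10^-19)(1.07)(0.215) / (1.11×10^5) = 3.31×10^-25 kg.
In atomic mass units: m = 3.31×10^-25 / 1.66×10^-27 = 199 u.

m ≈ 199 u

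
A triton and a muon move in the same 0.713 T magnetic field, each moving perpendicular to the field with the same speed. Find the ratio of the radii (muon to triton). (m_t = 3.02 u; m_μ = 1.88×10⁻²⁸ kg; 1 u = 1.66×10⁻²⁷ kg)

ratio ≈ 0.0375

r = mv/(qB) ⇒ at equal v, r ∝ m/q.
r_{muon}/r_{triton} = 0.0375.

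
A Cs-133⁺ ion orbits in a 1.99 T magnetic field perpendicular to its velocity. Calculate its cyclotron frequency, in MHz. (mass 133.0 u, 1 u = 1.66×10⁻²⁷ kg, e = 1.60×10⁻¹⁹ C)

f = qB/(2πm) = (1×1.60×10^-19)(1.99) / [2π(2.21×10^-25)] = 2.30×10^5 Hz.

f ≈ 0.230 MHz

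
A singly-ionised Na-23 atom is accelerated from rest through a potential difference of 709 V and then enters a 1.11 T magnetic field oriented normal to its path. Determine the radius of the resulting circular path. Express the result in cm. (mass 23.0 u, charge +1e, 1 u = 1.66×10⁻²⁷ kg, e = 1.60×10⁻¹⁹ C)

r ≈ 1.66 cm

The kinetic energy gained is K = qV = (1×1.60×10^-19)(709) = 1.13×10^-16 J.
v = √(2K/m) = 7.71×10^4 m/s.
r = mv/(qB) = (3.82×10^-26)(7.71×10^4) / [(1×1.60×10^-19)(1.11)] = 0.0166 m.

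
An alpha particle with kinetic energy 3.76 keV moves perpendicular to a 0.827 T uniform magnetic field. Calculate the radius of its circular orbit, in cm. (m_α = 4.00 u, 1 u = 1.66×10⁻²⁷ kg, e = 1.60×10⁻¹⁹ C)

r ≈ 1.07 cm

Convert the energy: K = 3.76 keV = 6.02×10^-16 J.
v = √(2K/m) = √(2·6.02×10^-16/6.64×10^-27) = 4.26×10^5 m/s.
r = mv/(qB) = (6.64×10^-27)(4.26×10^5) / [(2×1.60×10^-19)(0.827)] = 0.0107 m.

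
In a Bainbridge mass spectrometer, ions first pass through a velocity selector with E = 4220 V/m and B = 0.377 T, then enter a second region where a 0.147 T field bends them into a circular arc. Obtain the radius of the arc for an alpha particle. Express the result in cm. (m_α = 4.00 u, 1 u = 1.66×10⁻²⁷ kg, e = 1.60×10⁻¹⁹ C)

The selector passes v = E/B = 4220/0.377 = 1.12×10^4 m/s.
In the deflection region, r = mv/(qB₂) = (6.64×10^-27)(1.12×10^4) / [(2×1.60×10^-19)(0.147)] = 1.58×10^-3 m.

r ≈ 0.158 cm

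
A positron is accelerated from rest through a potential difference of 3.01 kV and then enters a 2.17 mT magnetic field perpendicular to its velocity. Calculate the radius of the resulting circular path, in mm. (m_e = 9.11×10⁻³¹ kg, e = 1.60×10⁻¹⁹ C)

The kinetic energy gained is K = qV = (1×1.60×10^-19)(3010) = 4.82×10^-16 J.
v = √(2K/m) = 3.25×10^7 m/s.
r = mv/(qB) = (9.11×10^-31)(3.25×10^7) / [(1×1.60×10^-19)(2.17×10^-3)] = 0.0853 m.

r ≈ 85.3 mm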